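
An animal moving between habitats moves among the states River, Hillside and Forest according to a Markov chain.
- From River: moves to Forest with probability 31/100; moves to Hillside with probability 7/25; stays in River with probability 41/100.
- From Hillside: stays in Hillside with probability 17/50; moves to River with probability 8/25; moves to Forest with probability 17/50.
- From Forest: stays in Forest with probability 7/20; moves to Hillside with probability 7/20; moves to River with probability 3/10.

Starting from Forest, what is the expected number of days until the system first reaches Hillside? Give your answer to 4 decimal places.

3.0637

Let t(s) be the expected number of days to first reach Hillside from state s, with t(Hillside) = 0. Conditioning on the first day:
t(River) = 1 + 0.41·t(River) + 0.31·t(Forest)
t(Forest) = 1 + 0.3·t(River) + 0.35·t(Forest)
Solving: t(River) = 3.3046, t(Forest) = 3.0637.
Expected days from Forest to Hillside: 3.0637.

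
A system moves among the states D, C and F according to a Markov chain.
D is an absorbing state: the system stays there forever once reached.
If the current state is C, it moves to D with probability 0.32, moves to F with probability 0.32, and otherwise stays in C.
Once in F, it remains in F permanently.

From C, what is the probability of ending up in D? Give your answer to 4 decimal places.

0.5000

Let h(s) be the probability of absorption at D starting from transient state s. Then h(D) = 1 and h(F) = 0. By first-step analysis:
h(C) = 0.32·1 + 0.36·h(C) + 0.32·0
Solving: h(C) = 0.5000.
Starting from C, the probability is 0.5000.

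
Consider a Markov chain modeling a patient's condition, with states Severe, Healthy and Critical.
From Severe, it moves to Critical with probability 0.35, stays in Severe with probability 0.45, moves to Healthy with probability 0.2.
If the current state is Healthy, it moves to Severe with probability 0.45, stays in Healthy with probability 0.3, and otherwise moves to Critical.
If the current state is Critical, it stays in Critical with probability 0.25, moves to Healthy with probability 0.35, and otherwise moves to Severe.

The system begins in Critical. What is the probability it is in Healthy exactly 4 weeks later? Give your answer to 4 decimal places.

Propagate the distribution vector 4 weeks from Critical.
After 0 weeks: (0.0000, 0.0000, 1.0000)
After 1 week: (0.4000, 0.3500, 0.2500)
After 2 weeks: (0.4375, 0.2725, 0.2900)
After 3 weeks: (0.4355, 0.2708, 0.2938)
After 4 weeks: (0.4353, 0.2711, 0.2936)
P(in Healthy after 4 weeks) = 0.2711

0.2711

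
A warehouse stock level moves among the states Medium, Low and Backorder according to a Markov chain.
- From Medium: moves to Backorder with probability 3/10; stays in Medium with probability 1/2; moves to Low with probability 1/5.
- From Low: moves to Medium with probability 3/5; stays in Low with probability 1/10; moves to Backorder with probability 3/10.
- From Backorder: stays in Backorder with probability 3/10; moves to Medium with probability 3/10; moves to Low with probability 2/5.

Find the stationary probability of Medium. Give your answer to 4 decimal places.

Let the stationary distribution be π with π = πP and π_1 + π_2 + π_3 = 1.
π_1 = 0.5·π_1 + 0.6·π_2 + 0.3·π_3
π_2 = 0.2·π_1 + 0.1·π_2 + 0.4·π_3
Solving with the normalization constraint gives π = (0.4636, 0.2364, 0.3000).
So the stationary probability of Medium is 0.4636.

0.4636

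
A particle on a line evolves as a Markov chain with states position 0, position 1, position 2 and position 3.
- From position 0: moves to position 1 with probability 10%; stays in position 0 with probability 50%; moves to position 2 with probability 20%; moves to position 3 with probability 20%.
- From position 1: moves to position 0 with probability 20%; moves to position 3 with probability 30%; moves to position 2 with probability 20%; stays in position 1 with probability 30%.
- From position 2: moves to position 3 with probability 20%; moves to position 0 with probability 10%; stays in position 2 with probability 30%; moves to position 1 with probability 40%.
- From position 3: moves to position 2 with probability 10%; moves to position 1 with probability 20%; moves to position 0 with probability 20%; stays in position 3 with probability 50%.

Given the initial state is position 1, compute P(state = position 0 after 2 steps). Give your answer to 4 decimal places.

0.2400

Propagate the distribution vector 2 steps from position 1.
After 0 steps: (0.0000, 1.0000, 0.0000, 0.0000)
After 1 step: (0.2000, 0.3000, 0.2000, 0.3000)
After 2 steps: (0.2400, 0.2500, 0.1900, 0.3200)
P(in position 0 after 2 steps) = 0.2400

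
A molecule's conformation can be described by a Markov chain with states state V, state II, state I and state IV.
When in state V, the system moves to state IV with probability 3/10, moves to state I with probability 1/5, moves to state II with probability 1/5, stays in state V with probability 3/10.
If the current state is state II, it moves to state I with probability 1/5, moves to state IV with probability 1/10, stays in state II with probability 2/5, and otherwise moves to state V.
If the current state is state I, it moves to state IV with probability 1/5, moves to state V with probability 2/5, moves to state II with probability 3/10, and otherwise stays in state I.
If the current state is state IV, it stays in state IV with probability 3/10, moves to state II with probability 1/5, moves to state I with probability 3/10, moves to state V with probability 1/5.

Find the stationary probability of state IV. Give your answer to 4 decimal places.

0.2247

Let the stationary distribution be π with π = πP and π_1 + π_2 + π_3 + π_4 = 1.
π_1 = 0.3·π_1 + 0.3·π_2 + 0.4·π_3 + 0.2·π_4
π_2 = 0.2·π_1 + 0.4·π_2 + 0.3·π_3 + 0.2·π_4
π_3 = 0.2·π_1 + 0.2·π_2 + 0.1·π_3 + 0.3·π_4
Solving with the normalization constraint gives π = (0.2978, 0.2753, 0.2022, 0.2247).
So the stationary probability of state IV is 0.2247.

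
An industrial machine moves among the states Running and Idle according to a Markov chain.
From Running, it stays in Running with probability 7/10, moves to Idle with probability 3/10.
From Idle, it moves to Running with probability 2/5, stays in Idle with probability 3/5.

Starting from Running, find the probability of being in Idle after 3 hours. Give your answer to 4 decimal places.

0.4170

Propagate the distribution vector 3 hours from Running.
After 0 hours: (1.0000, 0.0000)
After 1 hour: (0.7000, 0.3000)
After 2 hours: (0.6100, 0.3900)
After 3 hours: (0.5830, 0.4170)
P(in Idle after 3 hours) = 0.4170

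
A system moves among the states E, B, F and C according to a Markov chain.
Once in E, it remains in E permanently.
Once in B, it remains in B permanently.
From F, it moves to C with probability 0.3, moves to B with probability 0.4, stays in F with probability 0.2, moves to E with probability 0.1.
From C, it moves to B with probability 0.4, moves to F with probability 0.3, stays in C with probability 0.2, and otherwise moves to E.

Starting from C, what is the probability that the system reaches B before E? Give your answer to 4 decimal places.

Let h(s) be the probability of absorption at B starting from transient state s. Then h(B) = 1 and h(E) = 0. By first-step analysis:
h(F) = 0.1·0 + 0.4·1 + 0.2·h(F) + 0.3·h(C)
h(C) = 0.1·0 + 0.4·1 + 0.3·h(F) + 0.2·h(C)
Solving: h(F) = 0.8000, h(C) = 0.8000.
Starting from C, the probability is 0.8000.

0.8000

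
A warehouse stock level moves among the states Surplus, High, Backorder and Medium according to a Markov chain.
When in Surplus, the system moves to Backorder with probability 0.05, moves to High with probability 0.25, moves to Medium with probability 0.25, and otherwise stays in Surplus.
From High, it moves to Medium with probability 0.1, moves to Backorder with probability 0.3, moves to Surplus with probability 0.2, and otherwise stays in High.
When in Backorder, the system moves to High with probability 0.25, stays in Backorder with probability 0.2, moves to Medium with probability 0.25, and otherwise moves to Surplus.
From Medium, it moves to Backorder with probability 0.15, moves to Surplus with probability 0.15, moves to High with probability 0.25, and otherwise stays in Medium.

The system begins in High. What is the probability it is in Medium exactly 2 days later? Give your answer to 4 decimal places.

Propagate the distribution vector 2 days from High.
After 0 days: (0.0000, 1.0000, 0.0000, 0.0000)
After 1 day: (0.2000, 0.4000, 0.3000, 0.1000)
After 2 days: (0.2750, 0.3100, 0.2050, 0.2100)
P(in Medium after 2 days) = 0.2100

0.2100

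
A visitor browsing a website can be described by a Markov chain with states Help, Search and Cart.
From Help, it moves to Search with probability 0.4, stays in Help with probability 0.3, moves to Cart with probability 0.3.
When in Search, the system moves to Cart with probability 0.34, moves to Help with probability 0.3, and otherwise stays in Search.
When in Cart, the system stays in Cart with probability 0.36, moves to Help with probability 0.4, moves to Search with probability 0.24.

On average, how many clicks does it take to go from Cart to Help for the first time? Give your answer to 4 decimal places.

Let t(s) be the expected number of clicks to first reach Help from state s, with t(Help) = 0. Conditioning on the first click:
t(Search) = 1 + 0.36·t(Search) + 0.34·t(Cart)
t(Cart) = 1 + 0.24·t(Search) + 0.36·t(Cart)
Solving: t(Search) = 2.9878, t(Cart) = 2.6829.
Expected clicks from Cart to Help: 2.6829.

2.6829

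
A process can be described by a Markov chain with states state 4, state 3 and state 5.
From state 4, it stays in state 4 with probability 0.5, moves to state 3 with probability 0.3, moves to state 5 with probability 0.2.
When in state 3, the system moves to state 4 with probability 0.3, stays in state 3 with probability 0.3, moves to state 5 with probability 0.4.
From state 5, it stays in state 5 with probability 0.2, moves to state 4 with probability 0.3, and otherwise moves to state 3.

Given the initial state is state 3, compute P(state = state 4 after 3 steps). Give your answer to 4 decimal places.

0.3720

Propagate the distribution vector 3 steps from state 3.
After 0 steps: (0.0000, 1.0000, 0.0000)
After 1 step: (0.3000, 0.3000, 0.4000)
After 2 steps: (0.3600, 0.3800, 0.2600)
After 3 steps: (0.3720, 0.3520, 0.2760)
P(in state 4 after 3 steps) = 0.3720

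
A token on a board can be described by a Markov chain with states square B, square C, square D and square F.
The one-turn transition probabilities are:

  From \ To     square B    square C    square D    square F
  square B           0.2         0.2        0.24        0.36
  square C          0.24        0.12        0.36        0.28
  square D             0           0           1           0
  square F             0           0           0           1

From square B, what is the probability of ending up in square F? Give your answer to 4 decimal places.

Let h(s) be the probability of absorption at square F starting from transient state s. Then h(square F) = 1 and h(square D) = 0. By first-step analysis:
h(square B) = 0.2·h(square B) + 0.2·h(square C) + 0.24·0 + 0.36·1
h(square C) = 0.24·h(square B) + 0.12·h(square C) + 0.36·0 + 0.28·1
Solving: h(square B) = 0.5683, h(square C) = 0.4732.
Starting from square B, the probability is 0.5683.

0.5683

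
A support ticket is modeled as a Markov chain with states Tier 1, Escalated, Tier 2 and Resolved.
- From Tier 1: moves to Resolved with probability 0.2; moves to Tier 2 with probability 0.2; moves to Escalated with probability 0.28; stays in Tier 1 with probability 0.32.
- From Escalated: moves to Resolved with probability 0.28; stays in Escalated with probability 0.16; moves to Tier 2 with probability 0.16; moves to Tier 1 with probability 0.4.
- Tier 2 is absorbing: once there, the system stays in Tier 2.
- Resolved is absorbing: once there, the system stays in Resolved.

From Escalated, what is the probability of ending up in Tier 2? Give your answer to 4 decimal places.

0.4111

Let h(s) be the probability of absorption at Tier 2 starting from transient state s. Then h(Tier 2) = 1 and h(Resolved) = 0. By first-step analysis:
h(Tier 1) = 0.32·h(Tier 1) + 0.28·h(Escalated) + 0.2·1 + 0.2·0
h(Escalated) = 0.4·h(Tier 1) + 0.16·h(Escalated) + 0.16·1 + 0.28·0
Solving: h(Tier 1) = 0.4634, h(Escalated) = 0.4111.
Starting from Escalated, the probability is 0.4111.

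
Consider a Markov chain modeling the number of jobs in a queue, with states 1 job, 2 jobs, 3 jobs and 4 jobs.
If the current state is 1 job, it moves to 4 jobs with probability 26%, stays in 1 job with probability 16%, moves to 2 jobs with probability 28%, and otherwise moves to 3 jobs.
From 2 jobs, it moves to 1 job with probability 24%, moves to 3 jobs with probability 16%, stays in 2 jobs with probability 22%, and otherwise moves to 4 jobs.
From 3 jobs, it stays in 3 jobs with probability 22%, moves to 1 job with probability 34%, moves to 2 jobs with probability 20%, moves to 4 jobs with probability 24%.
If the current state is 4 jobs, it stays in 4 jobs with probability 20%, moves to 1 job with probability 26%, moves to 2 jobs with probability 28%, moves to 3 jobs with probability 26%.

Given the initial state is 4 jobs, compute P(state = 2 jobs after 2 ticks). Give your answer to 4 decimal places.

0.2424

Propagate the distribution vector 2 ticks from 4 jobs.
After 0 ticks: (0.0000, 0.0000, 0.0000, 1.0000)
After 1 tick: (0.2600, 0.2800, 0.2600, 0.2000)
After 2 ticks: (0.2492, 0.2424, 0.2320, 0.2764)
P(in 2 jobs after 2 ticks) = 0.2424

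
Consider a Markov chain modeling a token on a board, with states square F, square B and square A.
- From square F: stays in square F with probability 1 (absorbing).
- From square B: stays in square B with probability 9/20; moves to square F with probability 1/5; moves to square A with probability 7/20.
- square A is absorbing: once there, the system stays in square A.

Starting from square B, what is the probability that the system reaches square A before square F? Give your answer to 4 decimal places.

Let h(s) be the probability of absorption at square A starting from transient state s. Then h(square A) = 1 and h(square F) = 0. By first-step analysis:
h(square B) = 0.2·0 + 0.45·h(square B) + 0.35·1
Solving: h(square B) = 0.6364.
Starting from square B, the probability is 0.6364.

0.6364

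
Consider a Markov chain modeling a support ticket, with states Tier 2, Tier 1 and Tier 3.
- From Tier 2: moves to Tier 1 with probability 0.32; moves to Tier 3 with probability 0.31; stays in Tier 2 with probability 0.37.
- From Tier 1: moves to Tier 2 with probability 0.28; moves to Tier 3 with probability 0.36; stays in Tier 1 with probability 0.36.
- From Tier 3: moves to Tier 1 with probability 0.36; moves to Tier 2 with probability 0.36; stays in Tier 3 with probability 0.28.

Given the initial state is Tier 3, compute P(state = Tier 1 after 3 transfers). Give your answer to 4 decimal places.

0.3466

Propagate the distribution vector 3 transfers from Tier 3.
After 0 transfers: (0.0000, 0.0000, 1.0000)
After 1 transfer: (0.3600, 0.3600, 0.2800)
After 2 transfers: (0.3348, 0.3456, 0.3196)
After 3 transfers: (0.3357, 0.3466, 0.3177)
P(in Tier 1 after 3 transfers) = 0.3466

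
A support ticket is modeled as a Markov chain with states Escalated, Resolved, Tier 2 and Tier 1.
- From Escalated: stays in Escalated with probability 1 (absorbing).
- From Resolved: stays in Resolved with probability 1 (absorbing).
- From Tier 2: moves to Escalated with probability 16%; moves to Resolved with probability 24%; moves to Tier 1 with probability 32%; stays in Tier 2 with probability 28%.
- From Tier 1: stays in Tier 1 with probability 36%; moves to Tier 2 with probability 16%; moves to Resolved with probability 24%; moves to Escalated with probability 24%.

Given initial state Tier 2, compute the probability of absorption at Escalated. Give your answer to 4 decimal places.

0.4375

Let h(s) be the probability of absorption at Escalated starting from transient state s. Then h(Escalated) = 1 and h(Resolved) = 0. By first-step analysis:
h(Tier 2) = 0.16·1 + 0.24·0 + 0.28·h(Tier 2) + 0.32·h(Tier 1)
h(Tier 1) = 0.24·1 + 0.24·0 + 0.16·h(Tier 2) + 0.36·h(Tier 1)
Solving: h(Tier 2) = 0.4375, h(Tier 1) = 0.4844.
Starting from Tier 2, the probability is 0.4375.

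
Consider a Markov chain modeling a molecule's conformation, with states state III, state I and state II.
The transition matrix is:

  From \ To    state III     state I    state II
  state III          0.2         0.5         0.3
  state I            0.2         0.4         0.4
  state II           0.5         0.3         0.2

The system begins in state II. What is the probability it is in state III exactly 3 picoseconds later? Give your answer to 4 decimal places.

Propagate the distribution vector 3 picoseconds from state II.
After 0 picoseconds: (0.0000, 0.0000, 1.0000)
After 1 picosecond: (0.5000, 0.3000, 0.2000)
After 2 picoseconds: (0.2600, 0.4300, 0.3100)
After 3 picoseconds: (0.2930, 0.3950, 0.3120)
P(in state III after 3 picoseconds) = 0.2930

0.2930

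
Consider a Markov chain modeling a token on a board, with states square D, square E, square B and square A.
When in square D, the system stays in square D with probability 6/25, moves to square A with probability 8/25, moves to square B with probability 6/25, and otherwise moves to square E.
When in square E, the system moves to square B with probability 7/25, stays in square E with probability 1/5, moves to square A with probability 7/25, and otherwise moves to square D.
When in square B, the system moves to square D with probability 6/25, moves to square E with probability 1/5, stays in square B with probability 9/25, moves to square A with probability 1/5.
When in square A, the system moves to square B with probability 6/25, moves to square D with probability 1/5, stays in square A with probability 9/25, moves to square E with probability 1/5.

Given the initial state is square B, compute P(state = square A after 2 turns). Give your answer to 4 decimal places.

Propagate the distribution vector 2 turns from square B.
After 0 turns: (0.0000, 0.0000, 1.0000, 0.0000)
After 1 turn: (0.2400, 0.2000, 0.3600, 0.2000)
After 2 turns: (0.2320, 0.2000, 0.2912, 0.2768)
P(in square A after 2 turns) = 0.2768

0.2768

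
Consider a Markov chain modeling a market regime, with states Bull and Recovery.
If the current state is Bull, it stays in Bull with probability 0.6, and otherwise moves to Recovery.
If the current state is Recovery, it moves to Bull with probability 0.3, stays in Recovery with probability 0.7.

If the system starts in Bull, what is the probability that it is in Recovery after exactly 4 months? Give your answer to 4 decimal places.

0.5668

Propagate the distribution vector 4 months from Bull.
After 0 months: (1.0000, 0.0000)
After 1 month: (0.6000, 0.4000)
After 2 months: (0.4800, 0.5200)
After 3 months: (0.4440, 0.5560)
After 4 months: (0.4332, 0.5668)
P(in Recovery after 4 months) = 0.5668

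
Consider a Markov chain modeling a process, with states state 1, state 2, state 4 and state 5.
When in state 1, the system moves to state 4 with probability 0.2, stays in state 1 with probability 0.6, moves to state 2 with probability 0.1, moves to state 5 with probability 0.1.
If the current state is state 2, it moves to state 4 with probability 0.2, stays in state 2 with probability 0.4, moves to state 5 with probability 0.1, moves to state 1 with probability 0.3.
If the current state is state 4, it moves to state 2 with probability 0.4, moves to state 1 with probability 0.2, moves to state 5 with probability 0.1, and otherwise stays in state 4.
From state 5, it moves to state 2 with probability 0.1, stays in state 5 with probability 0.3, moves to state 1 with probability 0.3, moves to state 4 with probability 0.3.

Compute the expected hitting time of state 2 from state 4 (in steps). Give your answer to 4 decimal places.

Let t(s) be the expected number of steps to first reach state 2 from state s, with t(state 2) = 0. Conditioning on the first step:
t(state 1) = 1 + 0.6·t(state 1) + 0.2·t(state 4) + 0.1·t(state 5)
t(state 4) = 1 + 0.2·t(state 1) + 0.3·t(state 4) + 0.1·t(state 5)
t(state 5) = 1 + 0.3·t(state 1) + 0.3·t(state 4) + 0.3·t(state 5)
Solving: t(state 1) = 5.8537, t(state 4) = 3.9024, t(state 5) = 5.6098.
Expected steps from state 4 to state 2: 3.9024.

3.9024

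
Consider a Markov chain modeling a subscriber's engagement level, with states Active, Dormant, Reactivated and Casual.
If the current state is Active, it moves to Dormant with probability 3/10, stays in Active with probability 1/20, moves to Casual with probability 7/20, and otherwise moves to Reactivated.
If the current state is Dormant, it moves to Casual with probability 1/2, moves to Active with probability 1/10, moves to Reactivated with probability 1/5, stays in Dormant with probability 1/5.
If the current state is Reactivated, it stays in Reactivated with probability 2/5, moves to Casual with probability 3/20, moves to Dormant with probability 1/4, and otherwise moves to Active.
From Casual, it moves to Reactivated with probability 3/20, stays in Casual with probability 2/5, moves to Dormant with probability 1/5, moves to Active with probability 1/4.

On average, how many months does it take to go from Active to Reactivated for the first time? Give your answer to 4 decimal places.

Let t(s) be the expected number of months to first reach Reactivated from state s, with t(Reactivated) = 0. Conditioning on the first month:
t(Active) = 1 + 0.05·t(Active) + 0.3·t(Dormant) + 0.35·t(Casual)
t(Dormant) = 1 + 0.1·t(Active) + 0.2·t(Dormant) + 0.5·t(Casual)
t(Casual) = 1 + 0.25·t(Active) + 0.2·t(Dormant) + 0.4·t(Casual)
Solving: t(Active) = 4.6389, t(Dormant) = 5.1532, t(Casual) = 5.3173.
Expected months from Active to Reactivated: 4.6389.

4.6389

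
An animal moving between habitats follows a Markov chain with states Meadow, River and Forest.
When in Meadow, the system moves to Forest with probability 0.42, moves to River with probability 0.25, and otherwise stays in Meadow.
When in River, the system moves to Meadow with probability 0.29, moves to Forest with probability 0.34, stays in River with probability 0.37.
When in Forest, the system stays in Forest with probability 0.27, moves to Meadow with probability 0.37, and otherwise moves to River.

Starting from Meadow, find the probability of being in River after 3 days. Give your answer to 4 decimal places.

0.3262

Propagate the distribution vector 3 days from Meadow.
After 0 days: (1.0000, 0.0000, 0.0000)
After 1 day: (0.3300, 0.2500, 0.4200)
After 2 days: (0.3368, 0.3262, 0.3370)
After 3 days: (0.3304, 0.3262, 0.3434)
P(in River after 3 days) = 0.3262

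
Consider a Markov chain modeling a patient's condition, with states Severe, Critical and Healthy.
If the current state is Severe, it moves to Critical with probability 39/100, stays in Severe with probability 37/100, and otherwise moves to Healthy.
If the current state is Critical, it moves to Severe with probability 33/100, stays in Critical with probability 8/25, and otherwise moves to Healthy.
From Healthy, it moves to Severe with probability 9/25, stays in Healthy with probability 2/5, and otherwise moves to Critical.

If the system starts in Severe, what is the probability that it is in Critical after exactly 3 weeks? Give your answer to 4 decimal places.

Propagate the distribution vector 3 weeks from Severe.
After 0 weeks: (1.0000, 0.0000, 0.0000)
After 1 week: (0.3700, 0.3900, 0.2400)
After 2 weeks: (0.3520, 0.3267, 0.3213)
After 3 weeks: (0.3537, 0.3189, 0.3273)
P(in Critical after 3 weeks) = 0.3189

0.3189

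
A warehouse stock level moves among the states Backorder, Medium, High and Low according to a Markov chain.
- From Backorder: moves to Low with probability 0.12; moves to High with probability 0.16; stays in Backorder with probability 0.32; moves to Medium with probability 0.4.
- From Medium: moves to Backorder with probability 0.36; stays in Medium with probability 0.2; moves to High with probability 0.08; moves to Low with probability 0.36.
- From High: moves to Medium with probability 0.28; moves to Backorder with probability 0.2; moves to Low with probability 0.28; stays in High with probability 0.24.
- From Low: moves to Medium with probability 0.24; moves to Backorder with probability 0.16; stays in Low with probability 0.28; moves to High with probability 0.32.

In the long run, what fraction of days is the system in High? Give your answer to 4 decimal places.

Let the stationary distribution be π with π = πP and π_1 + π_2 + π_3 + π_4 = 1.
π_1 = 0.32·π_1 + 0.36·π_2 + 0.2·π_3 + 0.16·π_4
π_2 = 0.4·π_1 + 0.2·π_2 + 0.28·π_3 + 0.24·π_4
π_3 = 0.16·π_1 + 0.08·π_2 + 0.24·π_3 + 0.32·π_4
Solving with the normalization constraint gives π = (0.2662, 0.2792, 0.1948, 0.2597).
So the stationary probability of High is 0.1948.

0.1948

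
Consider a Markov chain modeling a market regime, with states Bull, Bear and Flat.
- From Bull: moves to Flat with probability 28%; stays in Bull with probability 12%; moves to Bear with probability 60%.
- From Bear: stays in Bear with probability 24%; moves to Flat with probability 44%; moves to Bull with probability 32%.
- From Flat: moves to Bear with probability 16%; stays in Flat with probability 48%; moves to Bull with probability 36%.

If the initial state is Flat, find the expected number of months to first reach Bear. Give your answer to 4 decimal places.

3.4753

Let t(s) be the expected number of months to first reach Bear from state s, with t(Bear) = 0. Conditioning on the first month:
t(Bull) = 1 + 0.12·t(Bull) + 0.28·t(Flat)
t(Flat) = 1 + 0.36·t(Bull) + 0.48·t(Flat)
Solving: t(Bull) = 2.2422, t(Flat) = 3.4753.
Expected months from Flat to Bear: 3.4753.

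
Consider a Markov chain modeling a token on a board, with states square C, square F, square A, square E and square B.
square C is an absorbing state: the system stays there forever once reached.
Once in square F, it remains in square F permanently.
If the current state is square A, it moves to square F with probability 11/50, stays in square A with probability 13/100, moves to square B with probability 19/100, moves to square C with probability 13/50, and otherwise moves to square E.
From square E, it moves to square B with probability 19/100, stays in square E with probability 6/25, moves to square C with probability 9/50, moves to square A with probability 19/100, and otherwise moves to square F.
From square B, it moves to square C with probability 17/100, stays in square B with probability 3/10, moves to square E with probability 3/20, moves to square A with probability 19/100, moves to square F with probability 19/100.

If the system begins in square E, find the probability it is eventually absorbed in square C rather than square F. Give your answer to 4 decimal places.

0.4883

Let h(s) be the probability of absorption at square C starting from transient state s. Then h(square C) = 1 and h(square F) = 0. By first-step analysis:
h(square A) = 0.26·1 + 0.22·0 + 0.13·h(square A) + 0.2·h(square E) + 0.19·h(square B)
h(square E) = 0.18·1 + 0.2·0 + 0.19·h(square A) + 0.24·h(square E) + 0.19·h(square B)
h(square B) = 0.17·1 + 0.19·0 + 0.19·h(square A) + 0.15·h(square E) + 0.3·h(square B)
Solving: h(square A) = 0.5177, h(square E) = 0.4883, h(square B) = 0.4880.
Starting from square E, the probability is 0.4883.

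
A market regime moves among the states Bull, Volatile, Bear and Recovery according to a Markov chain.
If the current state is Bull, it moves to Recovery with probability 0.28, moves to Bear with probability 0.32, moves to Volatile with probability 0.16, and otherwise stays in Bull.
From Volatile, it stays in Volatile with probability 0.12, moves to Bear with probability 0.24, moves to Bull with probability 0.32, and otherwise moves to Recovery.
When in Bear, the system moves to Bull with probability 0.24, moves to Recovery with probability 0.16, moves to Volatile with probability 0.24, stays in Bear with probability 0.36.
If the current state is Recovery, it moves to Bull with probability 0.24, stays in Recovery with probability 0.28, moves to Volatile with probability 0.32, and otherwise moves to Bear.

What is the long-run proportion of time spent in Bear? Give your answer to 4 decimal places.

Let the stationary distribution be π with π = πP and π_1 + π_2 + π_3 + π_4 = 1.
π_1 = 0.24·π_1 + 0.32·π_2 + 0.24·π_3 + 0.24·π_4
π_2 = 0.16·π_1 + 0.12·π_2 + 0.24·π_3 + 0.32·π_4
π_3 = 0.32·π_1 + 0.24·π_2 + 0.36·π_3 + 0.16·π_4
Solving with the normalization constraint gives π = (0.2571, 0.2142, 0.2728, 0.2558).
So the stationary probability of Bear is 0.2728.

0.2728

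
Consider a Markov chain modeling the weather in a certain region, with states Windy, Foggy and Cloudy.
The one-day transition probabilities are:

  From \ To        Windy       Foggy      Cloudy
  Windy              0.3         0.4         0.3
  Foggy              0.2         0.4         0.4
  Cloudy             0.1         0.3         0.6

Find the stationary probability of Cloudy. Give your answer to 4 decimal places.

Let the stationary distribution be π with π = πP and π_1 + π_2 + π_3 = 1.
π_1 = 0.3·π_1 + 0.2·π_2 + 0.1·π_3
π_2 = 0.4·π_1 + 0.4·π_2 + 0.3·π_3
Solving with the normalization constraint gives π = (0.1690, 0.3521, 0.4789).
So the stationary probability of Cloudy is 0.4789.

0.4789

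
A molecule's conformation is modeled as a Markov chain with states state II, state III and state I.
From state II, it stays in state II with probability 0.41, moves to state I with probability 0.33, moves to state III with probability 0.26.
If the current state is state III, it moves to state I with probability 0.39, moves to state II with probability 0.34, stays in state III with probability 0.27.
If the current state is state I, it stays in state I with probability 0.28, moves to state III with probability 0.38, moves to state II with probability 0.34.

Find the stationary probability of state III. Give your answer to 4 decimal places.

Let the stationary distribution be π with π = πP and π_1 + π_2 + π_3 = 1.
π_1 = 0.41·π_1 + 0.34·π_2 + 0.34·π_3
π_2 = 0.26·π_1 + 0.27·π_2 + 0.38·π_3
Solving with the normalization constraint gives π = (0.3656, 0.3028, 0.3316).
So the stationary probability of state III is 0.3028.

0.3028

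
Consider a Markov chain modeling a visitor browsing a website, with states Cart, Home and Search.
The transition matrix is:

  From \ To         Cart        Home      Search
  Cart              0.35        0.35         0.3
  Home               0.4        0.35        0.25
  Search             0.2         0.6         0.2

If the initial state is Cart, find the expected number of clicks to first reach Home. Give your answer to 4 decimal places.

Let t(s) be the expected number of clicks to first reach Home from state s, with t(Home) = 0. Conditioning on the first click:
t(Cart) = 1 + 0.35·t(Cart) + 0.3·t(Search)
t(Search) = 1 + 0.2·t(Cart) + 0.2·t(Search)
Solving: t(Cart) = 2.3913, t(Search) = 1.8478.
Expected clicks from Cart to Home: 2.3913.

2.3913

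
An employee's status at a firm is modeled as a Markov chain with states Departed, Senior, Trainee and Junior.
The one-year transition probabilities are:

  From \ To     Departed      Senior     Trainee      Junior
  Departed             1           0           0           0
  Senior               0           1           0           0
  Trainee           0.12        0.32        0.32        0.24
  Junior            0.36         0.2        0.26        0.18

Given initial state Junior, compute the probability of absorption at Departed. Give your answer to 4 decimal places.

0.5574

Let h(s) be the probability of absorption at Departed starting from transient state s. Then h(Departed) = 1 and h(Senior) = 0. By first-step analysis:
h(Trainee) = 0.12·1 + 0.32·0 + 0.32·h(Trainee) + 0.24·h(Junior)
h(Junior) = 0.36·1 + 0.2·0 + 0.26·h(Trainee) + 0.18·h(Junior)
Solving: h(Trainee) = 0.3732, h(Junior) = 0.5574.
Starting from Junior, the probability is 0.5574.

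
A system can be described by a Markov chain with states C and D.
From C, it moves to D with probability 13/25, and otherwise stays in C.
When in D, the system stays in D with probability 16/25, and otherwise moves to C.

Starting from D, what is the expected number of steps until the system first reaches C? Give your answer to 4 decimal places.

Let t(s) be the expected number of steps to first reach C from state s, with t(C) = 0. Conditioning on the first step:
t(D) = 1 + 0.64·t(D)
Solving: t(D) = 2.7778.
Expected steps from D to C: 2.7778.

2.7778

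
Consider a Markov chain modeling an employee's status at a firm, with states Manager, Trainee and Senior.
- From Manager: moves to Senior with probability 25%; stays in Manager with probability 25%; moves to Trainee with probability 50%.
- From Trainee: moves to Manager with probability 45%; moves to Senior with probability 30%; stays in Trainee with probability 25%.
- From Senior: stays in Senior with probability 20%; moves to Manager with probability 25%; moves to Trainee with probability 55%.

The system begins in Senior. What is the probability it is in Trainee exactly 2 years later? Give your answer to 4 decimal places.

0.3725

Sum over the intermediate state after 1 year:
P = P(Senior→Manager)·P(Manager→Trainee) + P(Senior→Trainee)·P(Trainee→Trainee) + P(Senior→Senior)·P(Senior→Trainee)
  = 0.25×0.5 + 0.55×0.25 + 0.2×0.55
  = 0.1250 + 0.1375 + 0.1100 = 0.3725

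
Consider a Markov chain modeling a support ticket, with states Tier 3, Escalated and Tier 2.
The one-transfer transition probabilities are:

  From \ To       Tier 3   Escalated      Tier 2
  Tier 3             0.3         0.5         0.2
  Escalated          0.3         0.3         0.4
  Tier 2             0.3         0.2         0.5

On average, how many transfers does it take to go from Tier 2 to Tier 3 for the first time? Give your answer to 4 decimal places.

3.3333

Let t(s) be the expected number of transfers to first reach Tier 3 from state s, with t(Tier 3) = 0. Conditioning on the first transfer:
t(Escalated) = 1 + 0.3·t(Escalated) + 0.4·t(Tier 2)
t(Tier 2) = 1 + 0.2·t(Escalated) + 0.5·t(Tier 2)
Solving: t(Escalated) = 3.3333, t(Tier 2) = 3.3333.
Expected transfers from Tier 2 to Tier 3: 3.3333.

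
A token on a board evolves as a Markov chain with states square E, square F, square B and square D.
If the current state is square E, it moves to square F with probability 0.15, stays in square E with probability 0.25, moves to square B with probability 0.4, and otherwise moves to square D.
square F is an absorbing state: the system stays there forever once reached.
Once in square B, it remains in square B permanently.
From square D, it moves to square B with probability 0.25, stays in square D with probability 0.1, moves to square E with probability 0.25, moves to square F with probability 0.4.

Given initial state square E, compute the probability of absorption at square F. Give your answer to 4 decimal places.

Let h(s) be the probability of absorption at square F starting from transient state s. Then h(square F) = 1 and h(square B) = 0. By first-step analysis:
h(square E) = 0.25·h(square E) + 0.15·1 + 0.4·0 + 0.2·h(square D)
h(square D) = 0.25·h(square E) + 0.4·1 + 0.25·0 + 0.1·h(square D)
Solving: h(square E) = 0.3440, h(square D) = 0.5400.
Starting from square E, the probability is 0.3440.

0.3440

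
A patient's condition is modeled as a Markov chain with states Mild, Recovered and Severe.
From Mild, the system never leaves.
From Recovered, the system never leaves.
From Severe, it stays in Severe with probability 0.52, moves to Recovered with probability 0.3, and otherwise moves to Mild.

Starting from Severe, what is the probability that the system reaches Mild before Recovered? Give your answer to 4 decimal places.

Let h(s) be the probability of absorption at Mild starting from transient state s. Then h(Mild) = 1 and h(Recovered) = 0. By first-step analysis:
h(Severe) = 0.18·1 + 0.3·0 + 0.52·h(Severe)
Solving: h(Severe) = 0.3750.
Starting from Severe, the probability is 0.3750.

0.3750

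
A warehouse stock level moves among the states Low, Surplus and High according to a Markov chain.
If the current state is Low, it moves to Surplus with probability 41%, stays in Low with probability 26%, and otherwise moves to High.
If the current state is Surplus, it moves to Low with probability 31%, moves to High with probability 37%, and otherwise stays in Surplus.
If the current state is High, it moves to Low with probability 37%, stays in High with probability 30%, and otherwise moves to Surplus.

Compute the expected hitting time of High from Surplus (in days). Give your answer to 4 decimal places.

Let t(s) be the expected number of days to first reach High from state s, with t(High) = 0. Conditioning on the first day:
t(Low) = 1 + 0.26·t(Low) + 0.41·t(Surplus)
t(Surplus) = 1 + 0.31·t(Low) + 0.32·t(Surplus)
Solving: t(Low) = 2.8982, t(Surplus) = 2.7918.
Expected days from Surplus to High: 2.7918.

2.7918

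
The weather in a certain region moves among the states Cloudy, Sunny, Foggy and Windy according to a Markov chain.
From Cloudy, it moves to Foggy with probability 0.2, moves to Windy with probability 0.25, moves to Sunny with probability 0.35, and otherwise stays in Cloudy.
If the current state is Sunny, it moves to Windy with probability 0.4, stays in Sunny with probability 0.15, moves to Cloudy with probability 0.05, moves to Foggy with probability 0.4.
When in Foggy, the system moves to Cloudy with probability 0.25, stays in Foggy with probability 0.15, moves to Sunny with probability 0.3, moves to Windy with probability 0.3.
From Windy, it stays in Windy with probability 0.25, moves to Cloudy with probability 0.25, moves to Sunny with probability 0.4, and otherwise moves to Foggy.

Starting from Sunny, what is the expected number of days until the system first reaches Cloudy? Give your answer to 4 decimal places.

Let t(s) be the expected number of days to first reach Cloudy from state s, with t(Cloudy) = 0. Conditioning on the first day:
t(Sunny) = 1 + 0.15·t(Sunny) + 0.4·t(Foggy) + 0.4·t(Windy)
t(Foggy) = 1 + 0.3·t(Sunny) + 0.15·t(Foggy) + 0.3·t(Windy)
t(Windy) = 1 + 0.4·t(Sunny) + 0.1·t(Foggy) + 0.25·t(Windy)
Solving: t(Sunny) = 6.1096, t(Foggy) = 5.1980, t(Windy) = 5.2849.
Expected days from Sunny to Cloudy: 6.1096.

6.1096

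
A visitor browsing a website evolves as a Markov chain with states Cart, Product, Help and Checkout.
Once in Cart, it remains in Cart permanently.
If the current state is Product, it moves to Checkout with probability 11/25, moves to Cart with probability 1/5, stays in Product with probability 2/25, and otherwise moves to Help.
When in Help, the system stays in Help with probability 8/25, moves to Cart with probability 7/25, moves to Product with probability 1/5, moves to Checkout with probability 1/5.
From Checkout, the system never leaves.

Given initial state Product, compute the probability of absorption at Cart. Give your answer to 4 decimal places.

Let h(s) be the probability of absorption at Cart starting from transient state s. Then h(Cart) = 1 and h(Checkout) = 0. By first-step analysis:
h(Product) = 0.2·1 + 0.08·h(Product) + 0.28·h(Help) + 0.44·0
h(Help) = 0.28·1 + 0.2·h(Product) + 0.32·h(Help) + 0.2·0
Solving: h(Product) = 0.3764, h(Help) = 0.5225.
Starting from Product, the probability is 0.3764.

0.3764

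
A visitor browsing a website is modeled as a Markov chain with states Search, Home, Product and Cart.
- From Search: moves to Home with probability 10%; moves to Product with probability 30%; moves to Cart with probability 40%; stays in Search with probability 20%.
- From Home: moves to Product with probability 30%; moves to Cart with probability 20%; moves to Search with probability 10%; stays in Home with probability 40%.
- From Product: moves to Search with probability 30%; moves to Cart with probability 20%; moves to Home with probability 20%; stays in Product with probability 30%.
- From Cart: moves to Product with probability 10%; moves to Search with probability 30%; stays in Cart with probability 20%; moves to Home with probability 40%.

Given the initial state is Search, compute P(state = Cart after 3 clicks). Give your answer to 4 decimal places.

Propagate the distribution vector 3 clicks from Search.
After 0 clicks: (1.0000, 0.0000, 0.0000, 0.0000)
After 1 click: (0.2000, 0.1000, 0.3000, 0.4000)
After 2 clicks: (0.2600, 0.2800, 0.2200, 0.2400)
After 3 clicks: (0.2180, 0.2780, 0.2520, 0.2520)
P(in Cart after 3 clicks) = 0.2520

0.2520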